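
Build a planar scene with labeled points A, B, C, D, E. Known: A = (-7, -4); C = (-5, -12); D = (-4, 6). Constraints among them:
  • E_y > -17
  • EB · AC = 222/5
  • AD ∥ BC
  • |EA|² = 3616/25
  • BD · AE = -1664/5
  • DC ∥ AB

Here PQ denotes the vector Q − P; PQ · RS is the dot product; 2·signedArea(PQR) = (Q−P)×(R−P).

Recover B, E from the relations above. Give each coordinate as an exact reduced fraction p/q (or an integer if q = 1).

1. B_x = -8  [AD ∥ BC ∩ DC ∥ AB]
2. B_y = -22  [AD ∥ BC ∩ DC ∥ AB]
   → B = (-8, -22)
3. E_x = -31/5  [EB · AC = 222/5 ∩ BD · AE = -1664/5]
4. E_y = -16  [EB · AC = 222/5 ∩ BD · AE = -1664/5]
   → E = (-31/5, -16)

B = (-8, -22)
E = (-31/5, -16)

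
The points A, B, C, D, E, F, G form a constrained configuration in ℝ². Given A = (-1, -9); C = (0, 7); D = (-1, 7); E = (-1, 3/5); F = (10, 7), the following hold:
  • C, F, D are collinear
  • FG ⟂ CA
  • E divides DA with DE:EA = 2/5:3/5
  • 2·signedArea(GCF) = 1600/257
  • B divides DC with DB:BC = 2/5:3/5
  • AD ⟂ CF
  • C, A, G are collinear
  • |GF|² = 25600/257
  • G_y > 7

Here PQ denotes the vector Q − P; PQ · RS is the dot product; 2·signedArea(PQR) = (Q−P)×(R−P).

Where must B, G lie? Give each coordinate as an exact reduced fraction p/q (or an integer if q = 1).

B = (-3/5, 7)
G = (10/257, 1959/257)

1. B_x = -3/5  [B divides DC with DB:BC = 2/5:3/5]
2. B_y = 7  [B divides DC with DB:BC = 2/5:3/5]
   → B = (-3/5, 7)
3. G_x = 10/257  [C, A, G are collinear ∩ FG ⟂ CA]
4. G_y = 1959/257  [C, A, G are collinear ∩ FG ⟂ CA]
   → G = (10/257, 1959/257)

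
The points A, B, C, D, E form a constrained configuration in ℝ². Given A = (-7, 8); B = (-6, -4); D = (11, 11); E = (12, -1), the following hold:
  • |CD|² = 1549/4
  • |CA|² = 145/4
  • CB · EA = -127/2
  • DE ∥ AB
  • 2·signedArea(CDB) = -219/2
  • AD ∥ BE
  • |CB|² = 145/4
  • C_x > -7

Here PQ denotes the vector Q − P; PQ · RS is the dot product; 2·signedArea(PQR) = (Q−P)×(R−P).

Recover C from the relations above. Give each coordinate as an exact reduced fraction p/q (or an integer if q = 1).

1. C_x = -13/2  [2·signedArea(CDB) = -219/2 ∩ CB · EA = -127/2]
2. C_y = 2  [2·signedArea(CDB) = -219/2 ∩ CB · EA = -127/2]
   → C = (-13/2, 2)

C = (-13/2, 2)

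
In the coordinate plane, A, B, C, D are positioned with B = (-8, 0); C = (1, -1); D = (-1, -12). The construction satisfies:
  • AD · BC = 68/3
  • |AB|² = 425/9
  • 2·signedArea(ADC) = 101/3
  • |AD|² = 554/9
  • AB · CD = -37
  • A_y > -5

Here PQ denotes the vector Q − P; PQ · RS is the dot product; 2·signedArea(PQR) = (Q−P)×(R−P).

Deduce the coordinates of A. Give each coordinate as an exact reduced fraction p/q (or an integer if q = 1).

1. A_x = -8/3  [AB · CD = -37 ∩ AD · BC = 68/3]
2. A_y = -13/3  [AB · CD = -37 ∩ AD · BC = 68/3]
   → A = (-8/3, -13/3)

A = (-8/3, -13/3)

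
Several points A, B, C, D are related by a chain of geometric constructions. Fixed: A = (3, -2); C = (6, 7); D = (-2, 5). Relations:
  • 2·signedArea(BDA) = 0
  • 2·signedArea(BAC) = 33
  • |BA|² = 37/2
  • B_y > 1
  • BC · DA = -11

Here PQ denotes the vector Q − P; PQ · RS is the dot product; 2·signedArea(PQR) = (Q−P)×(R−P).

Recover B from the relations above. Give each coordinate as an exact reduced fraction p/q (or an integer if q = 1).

1. B_x = 1/2  [2·signedArea(BDA) = 0 ∩ 2·signedArea(BAC) = 33]
2. B_y = 3/2  [2·signedArea(BDA) = 0 ∩ 2·signedArea(BAC) = 33]
   → B = (1/2, 3/2)

B = (1/2, 3/2)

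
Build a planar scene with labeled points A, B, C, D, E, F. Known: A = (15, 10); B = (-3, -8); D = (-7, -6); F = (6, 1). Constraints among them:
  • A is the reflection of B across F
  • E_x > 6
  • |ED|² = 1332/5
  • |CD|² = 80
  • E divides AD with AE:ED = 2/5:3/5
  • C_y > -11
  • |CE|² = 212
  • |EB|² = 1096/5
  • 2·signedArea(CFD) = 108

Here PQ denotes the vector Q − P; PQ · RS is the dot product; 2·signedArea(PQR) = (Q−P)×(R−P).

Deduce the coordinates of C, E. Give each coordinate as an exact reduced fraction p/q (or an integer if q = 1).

C = (1, -10)
E = (31/5, 18/5)

1. C_x = 1  [line 7·x + -13·y + -137 = 0 ∩ |CD|² = 80]
2. C_y = -10  [line 7·x + -13·y + -137 = 0 ∩ |CD|² = 80]
   → C = (1, -10)
3. E_x = 31/5  [E divides AD with AE:ED = 2/5:3/5]
4. E_y = 18/5  [E divides AD with AE:ED = 2/5:3/5]
   → E = (31/5, 18/5)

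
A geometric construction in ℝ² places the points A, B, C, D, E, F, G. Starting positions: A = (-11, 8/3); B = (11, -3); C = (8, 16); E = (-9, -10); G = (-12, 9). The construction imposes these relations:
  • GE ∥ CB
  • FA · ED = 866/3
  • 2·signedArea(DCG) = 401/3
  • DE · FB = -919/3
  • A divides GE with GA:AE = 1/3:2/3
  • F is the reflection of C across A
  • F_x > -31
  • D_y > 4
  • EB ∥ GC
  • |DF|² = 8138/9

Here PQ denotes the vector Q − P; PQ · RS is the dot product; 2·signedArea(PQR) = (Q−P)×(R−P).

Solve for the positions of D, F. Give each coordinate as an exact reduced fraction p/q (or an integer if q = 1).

1. F_x = -30  [F is the reflection of C across A]
2. F_y = -32/3  [F is the reflection of C across A]
   → F = (-30, -32/3)
3. D_x = -13/3  [2·signedArea(DCG) = 401/3 ∩ DE · FB = -919/3]
4. D_y = 5  [2·signedArea(DCG) = 401/3 ∩ DE · FB = -919/3]
   → D = (-13/3, 5)

D = (-13/3, 5)
F = (-30, -32/3)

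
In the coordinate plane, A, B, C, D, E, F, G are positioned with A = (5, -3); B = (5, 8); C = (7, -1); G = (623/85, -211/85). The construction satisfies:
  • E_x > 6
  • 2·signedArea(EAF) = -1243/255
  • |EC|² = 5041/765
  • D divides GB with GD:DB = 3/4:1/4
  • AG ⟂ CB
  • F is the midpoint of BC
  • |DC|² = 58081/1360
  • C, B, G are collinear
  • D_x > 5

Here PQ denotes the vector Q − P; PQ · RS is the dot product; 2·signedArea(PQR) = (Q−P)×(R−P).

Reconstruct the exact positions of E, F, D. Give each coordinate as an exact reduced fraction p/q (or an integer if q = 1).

1. F_x = 6  [F is the midpoint of BC]
2. F_y = 7/2  [F is the midpoint of BC]
   → F = (6, 7/2)
3. D_x = 949/170  [D divides GB with GD:DB = 3/4:1/4]
4. D_y = 1829/340  [D divides GB with GD:DB = 3/4:1/4]
   → D = (949/170, 1829/340)
5. E_x = 1643/255  [line -13/2·x + 1·y + 20591/510 = 0 ∩ |EC|² = 5041/765]
6. E_y = 128/85  [line -13/2·x + 1·y + 20591/510 = 0 ∩ |EC|² = 5041/765]
   → E = (1643/255, 128/85)

D = (949/170, 1829/340)
E = (1643/255, 128/85)
F = (6, 7/2)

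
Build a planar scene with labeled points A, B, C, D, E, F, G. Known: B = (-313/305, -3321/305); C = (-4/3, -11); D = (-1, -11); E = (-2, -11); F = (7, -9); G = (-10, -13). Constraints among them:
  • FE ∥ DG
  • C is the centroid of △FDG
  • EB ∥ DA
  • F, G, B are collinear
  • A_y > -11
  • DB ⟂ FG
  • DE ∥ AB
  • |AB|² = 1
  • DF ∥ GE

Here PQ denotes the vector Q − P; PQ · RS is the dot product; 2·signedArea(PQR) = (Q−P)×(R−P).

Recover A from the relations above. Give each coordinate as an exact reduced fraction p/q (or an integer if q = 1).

A = (-8/305, -3321/305)

1. A_x = -8/305  [DE ∥ AB ∩ EB ∥ DA]
2. A_y = -3321/305  [DE ∥ AB ∩ EB ∥ DA]
   → A = (-8/305, -3321/305)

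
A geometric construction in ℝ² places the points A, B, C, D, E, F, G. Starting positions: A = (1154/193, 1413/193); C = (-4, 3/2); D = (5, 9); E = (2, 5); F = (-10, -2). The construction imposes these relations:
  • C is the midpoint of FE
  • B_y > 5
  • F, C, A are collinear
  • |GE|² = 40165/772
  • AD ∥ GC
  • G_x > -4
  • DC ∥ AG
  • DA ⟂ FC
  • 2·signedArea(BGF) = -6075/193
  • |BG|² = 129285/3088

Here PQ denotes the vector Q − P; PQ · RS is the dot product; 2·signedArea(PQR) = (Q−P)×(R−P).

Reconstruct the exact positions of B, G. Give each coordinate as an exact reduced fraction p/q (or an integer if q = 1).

B = (1/2, 21/4)
G = (-583/193, -69/386)

1. G_x = -583/193  [AD ∥ GC ∩ DC ∥ AG]
2. G_y = -69/386  [AD ∥ GC ∩ DC ∥ AG]
   → G = (-583/193, -69/386)
3. B_x = 1/2  [line 703/386·x + -1347/193·y + 6896/193 = 0 ∩ |BG|² = 129285/3088]
4. B_y = 21/4  [line 703/386·x + -1347/193·y + 6896/193 = 0 ∩ |BG|² = 129285/3088]
   → B = (1/2, 21/4)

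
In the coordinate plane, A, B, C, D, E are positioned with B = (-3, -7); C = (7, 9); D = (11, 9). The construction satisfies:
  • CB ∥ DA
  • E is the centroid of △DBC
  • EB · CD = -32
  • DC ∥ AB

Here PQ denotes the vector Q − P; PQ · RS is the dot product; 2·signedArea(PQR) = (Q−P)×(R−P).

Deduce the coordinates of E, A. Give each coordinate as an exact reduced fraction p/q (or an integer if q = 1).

A = (1, -7)
E = (5, 11/3)

1. E_x = 5  [E is the centroid of △DBC]
2. E_y = 11/3  [E is the centroid of △DBC]
   → E = (5, 11/3)
3. A_x = 1  [DC ∥ AB ∩ CB ∥ DA]
4. A_y = -7  [DC ∥ AB ∩ CB ∥ DA]
   → A = (1, -7)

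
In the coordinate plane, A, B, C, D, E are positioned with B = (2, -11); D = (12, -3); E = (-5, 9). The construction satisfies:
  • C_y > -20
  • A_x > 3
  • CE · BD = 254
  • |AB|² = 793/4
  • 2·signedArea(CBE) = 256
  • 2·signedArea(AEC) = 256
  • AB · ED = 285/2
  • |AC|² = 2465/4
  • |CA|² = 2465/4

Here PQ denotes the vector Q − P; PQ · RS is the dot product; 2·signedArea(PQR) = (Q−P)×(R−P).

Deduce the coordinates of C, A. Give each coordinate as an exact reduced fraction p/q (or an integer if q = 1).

1. C_x = -8  [2·signedArea(CBE) = 256 ∩ CE · BD = 254]
2. C_y = -19  [2·signedArea(CBE) = 256 ∩ CE · BD = 254]
   → C = (-8, -19)
3. A_x = 7/2  [2·signedArea(AEC) = 256 ∩ AB · ED = 285/2]
4. A_y = 3  [2·signedArea(AEC) = 256 ∩ AB · ED = 285/2]
   → A = (7/2, 3)

A = (7/2, 3)
C = (-8, -19)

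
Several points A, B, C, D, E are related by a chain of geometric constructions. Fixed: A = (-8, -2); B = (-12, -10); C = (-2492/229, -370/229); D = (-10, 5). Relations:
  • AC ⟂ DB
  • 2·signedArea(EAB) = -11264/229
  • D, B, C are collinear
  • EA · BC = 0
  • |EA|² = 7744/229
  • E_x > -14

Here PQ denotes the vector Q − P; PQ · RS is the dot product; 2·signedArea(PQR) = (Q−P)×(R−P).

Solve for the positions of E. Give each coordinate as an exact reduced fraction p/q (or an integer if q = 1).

E = (-3152/229, -282/229)

1. E_x = -3152/229  [EA · BC = 0 ∩ 2·signedArea(EAB) = -11264/229]
2. E_y = -282/229  [EA · BC = 0 ∩ 2·signedArea(EAB) = -11264/229]
   → E = (-3152/229, -282/229)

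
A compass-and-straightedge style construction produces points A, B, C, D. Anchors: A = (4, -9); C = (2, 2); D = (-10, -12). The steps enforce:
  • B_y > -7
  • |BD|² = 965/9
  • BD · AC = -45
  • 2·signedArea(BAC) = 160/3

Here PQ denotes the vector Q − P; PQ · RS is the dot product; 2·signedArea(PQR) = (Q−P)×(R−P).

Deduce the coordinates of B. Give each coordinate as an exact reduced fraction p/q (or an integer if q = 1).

1. B_x = -4/3  [BD · AC = -45 ∩ 2·signedArea(BAC) = 160/3]
2. B_y = -19/3  [BD · AC = -45 ∩ 2·signedArea(BAC) = 160/3]
   → B = (-4/3, -19/3)

B = (-4/3, -19/3)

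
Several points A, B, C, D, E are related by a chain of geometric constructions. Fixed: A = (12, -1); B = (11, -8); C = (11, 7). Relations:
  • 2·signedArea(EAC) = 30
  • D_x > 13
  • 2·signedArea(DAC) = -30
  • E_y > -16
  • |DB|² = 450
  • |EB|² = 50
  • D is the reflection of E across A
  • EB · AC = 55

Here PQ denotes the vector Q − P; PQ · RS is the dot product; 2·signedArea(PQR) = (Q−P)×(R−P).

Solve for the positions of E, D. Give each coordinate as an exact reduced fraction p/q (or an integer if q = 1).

D = (14, 13)
E = (10, -15)

1. E_x = 10  [2·signedArea(EAC) = 30 ∩ EB · AC = 55]
2. E_y = -15  [2·signedArea(EAC) = 30 ∩ EB · AC = 55]
   → E = (10, -15)
3. D_x = 14  [D is the reflection of E across A]
4. D_y = 13  [D is the reflection of E across A]
   → D = (14, 13)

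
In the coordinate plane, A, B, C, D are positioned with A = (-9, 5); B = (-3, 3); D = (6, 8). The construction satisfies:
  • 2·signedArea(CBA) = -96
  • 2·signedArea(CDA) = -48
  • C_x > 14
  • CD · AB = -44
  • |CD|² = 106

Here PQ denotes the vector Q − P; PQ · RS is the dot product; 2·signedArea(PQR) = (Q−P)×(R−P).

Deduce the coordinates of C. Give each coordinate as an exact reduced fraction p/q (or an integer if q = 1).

1. C_x = 15  [2·signedArea(CDA) = -48 ∩ 2·signedArea(CBA) = -96]
2. C_y = 13  [2·signedArea(CDA) = -48 ∩ 2·signedArea(CBA) = -96]
   → C = (15, 13)

C = (15, 13)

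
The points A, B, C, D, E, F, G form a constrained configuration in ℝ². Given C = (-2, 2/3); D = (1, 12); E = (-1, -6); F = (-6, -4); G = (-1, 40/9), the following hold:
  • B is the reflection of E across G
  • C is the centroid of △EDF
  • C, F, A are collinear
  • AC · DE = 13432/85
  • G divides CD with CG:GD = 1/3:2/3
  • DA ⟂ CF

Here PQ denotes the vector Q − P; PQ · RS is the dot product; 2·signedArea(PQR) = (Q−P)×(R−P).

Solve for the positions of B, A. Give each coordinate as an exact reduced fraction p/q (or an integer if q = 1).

1. B_x = -1  [B is the reflection of E across G]
2. B_y = 134/9  [B is the reflection of E across G]
   → B = (-1, 134/9)
3. A_x = 414/85  [C, F, A are collinear ∩ DA ⟂ CF]
4. A_y = 738/85  [C, F, A are collinear ∩ DA ⟂ CF]
   → A = (414/85, 738/85)

A = (414/85, 738/85)
B = (-1, 134/9)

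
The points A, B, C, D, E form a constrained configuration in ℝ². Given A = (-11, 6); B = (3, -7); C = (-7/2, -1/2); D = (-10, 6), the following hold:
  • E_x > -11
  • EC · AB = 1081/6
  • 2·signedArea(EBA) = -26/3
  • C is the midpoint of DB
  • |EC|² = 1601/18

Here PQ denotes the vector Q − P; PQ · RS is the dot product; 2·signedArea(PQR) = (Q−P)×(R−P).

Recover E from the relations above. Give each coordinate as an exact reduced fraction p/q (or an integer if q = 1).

1. E_x = -31/3  [2·signedArea(EBA) = -26/3 ∩ EC · AB = 1081/6]
2. E_y = 6  [2·signedArea(EBA) = -26/3 ∩ EC · AB = 1081/6]
   → E = (-31/3, 6)

E = (-31/3, 6)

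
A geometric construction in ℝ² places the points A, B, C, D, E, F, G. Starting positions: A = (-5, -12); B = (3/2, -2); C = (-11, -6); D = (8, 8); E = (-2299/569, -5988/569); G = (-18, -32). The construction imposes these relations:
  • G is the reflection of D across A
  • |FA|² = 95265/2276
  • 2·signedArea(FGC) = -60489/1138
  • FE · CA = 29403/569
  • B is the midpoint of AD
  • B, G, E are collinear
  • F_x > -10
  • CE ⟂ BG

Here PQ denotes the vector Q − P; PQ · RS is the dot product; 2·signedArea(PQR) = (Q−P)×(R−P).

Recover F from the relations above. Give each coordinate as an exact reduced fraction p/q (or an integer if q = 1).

1. F_x = -5269/569  [FE · CA = 29403/569 ∩ 2·signedArea(FGC) = -60489/1138]
2. F_y = -8115/1138  [FE · CA = 29403/569 ∩ 2·signedArea(FGC) = -60489/1138]
   → F = (-5269/569, -8115/1138)

F = (-5269/569, -8115/1138)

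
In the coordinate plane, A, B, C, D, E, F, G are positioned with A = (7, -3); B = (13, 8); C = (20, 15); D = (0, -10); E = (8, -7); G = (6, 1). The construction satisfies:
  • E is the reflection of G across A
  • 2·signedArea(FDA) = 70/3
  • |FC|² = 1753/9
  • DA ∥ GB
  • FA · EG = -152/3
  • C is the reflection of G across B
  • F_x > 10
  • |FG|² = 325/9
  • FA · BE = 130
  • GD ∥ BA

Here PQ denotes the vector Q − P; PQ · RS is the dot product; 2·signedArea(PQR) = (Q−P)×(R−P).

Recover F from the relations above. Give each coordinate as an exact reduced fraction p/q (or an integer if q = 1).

F = (11, 13/3)

1. F_x = 11  [FA · EG = -152/3 ∩ 2·signedArea(FDA) = 70/3]
2. F_y = 13/3  [FA · EG = -152/3 ∩ 2·signedArea(FDA) = 70/3]
   → F = (11, 13/3)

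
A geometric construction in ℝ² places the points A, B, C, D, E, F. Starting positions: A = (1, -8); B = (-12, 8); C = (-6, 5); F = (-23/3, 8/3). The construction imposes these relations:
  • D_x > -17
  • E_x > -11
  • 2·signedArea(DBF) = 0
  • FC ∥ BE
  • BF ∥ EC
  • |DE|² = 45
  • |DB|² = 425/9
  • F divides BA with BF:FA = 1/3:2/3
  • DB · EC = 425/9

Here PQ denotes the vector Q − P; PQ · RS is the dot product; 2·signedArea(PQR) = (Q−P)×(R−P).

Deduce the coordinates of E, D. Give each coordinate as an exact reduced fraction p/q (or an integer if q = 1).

D = (-49/3, 40/3)
E = (-31/3, 31/3)

1. E_x = -31/3  [BF ∥ EC ∩ FC ∥ BE]
2. E_y = 31/3  [BF ∥ EC ∩ FC ∥ BE]
   → E = (-31/3, 31/3)
3. D_x = -49/3  [2·signedArea(DBF) = 0 ∩ DB · EC = 425/9]
4. D_y = 40/3  [2·signedArea(DBF) = 0 ∩ DB · EC = 425/9]
   → D = (-49/3, 40/3)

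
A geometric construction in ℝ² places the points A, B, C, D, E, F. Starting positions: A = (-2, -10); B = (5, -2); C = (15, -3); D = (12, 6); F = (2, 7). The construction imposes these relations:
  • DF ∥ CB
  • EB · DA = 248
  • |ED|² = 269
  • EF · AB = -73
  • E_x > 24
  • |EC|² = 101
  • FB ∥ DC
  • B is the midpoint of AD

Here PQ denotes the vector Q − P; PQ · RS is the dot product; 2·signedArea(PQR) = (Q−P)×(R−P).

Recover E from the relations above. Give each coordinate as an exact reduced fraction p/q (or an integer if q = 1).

E = (25, -4)

1. E_x = 25  [line 14·x + 16·y + -286 = 0 ∩ |ED|² = 269]
2. E_y = -4  [line 14·x + 16·y + -286 = 0 ∩ |ED|² = 269]
   → E = (25, -4)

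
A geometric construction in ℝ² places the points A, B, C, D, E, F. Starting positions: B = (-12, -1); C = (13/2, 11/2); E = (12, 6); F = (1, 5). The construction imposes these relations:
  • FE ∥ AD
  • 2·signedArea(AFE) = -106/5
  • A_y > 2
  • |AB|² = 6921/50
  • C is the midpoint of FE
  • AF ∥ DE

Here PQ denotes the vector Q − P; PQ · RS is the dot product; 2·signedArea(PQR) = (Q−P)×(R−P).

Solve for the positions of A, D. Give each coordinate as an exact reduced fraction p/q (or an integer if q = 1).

1. A_x = -9/10  [line -1·x + 11·y + -164/5 = 0 ∩ |AB|² = 6921/50]
2. A_y = 29/10  [line -1·x + 11·y + -164/5 = 0 ∩ |AB|² = 6921/50]
   → A = (-9/10, 29/10)
3. D_x = 101/10  [AF ∥ DE ∩ FE ∥ AD]
4. D_y = 39/10  [AF ∥ DE ∩ FE ∥ AD]
   → D = (101/10, 39/10)

A = (-9/10, 29/10)
D = (101/10, 39/10)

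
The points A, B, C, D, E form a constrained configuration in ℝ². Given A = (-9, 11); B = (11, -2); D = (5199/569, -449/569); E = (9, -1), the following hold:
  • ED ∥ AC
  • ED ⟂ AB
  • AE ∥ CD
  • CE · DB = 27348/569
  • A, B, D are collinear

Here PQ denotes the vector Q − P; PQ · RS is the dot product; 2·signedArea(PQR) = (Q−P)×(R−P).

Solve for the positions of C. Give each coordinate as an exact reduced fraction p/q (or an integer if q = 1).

C = (-5043/569, 6379/569)

1. C_x = -5043/569  [AE ∥ CD ∩ ED ∥ AC]
2. C_y = 6379/569  [AE ∥ CD ∩ ED ∥ AC]
   → C = (-5043/569, 6379/569)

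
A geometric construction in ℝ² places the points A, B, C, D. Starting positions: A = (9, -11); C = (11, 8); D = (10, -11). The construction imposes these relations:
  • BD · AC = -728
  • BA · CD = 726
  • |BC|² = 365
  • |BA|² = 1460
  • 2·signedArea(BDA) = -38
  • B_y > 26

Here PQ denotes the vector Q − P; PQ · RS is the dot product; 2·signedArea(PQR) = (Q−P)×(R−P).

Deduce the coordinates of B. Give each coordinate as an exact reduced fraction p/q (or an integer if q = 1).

1. B_x = 13  [BA · CD = 726 ∩ 2·signedArea(BDA) = -38]
2. B_y = 27  [BA · CD = 726 ∩ 2·signedArea(BDA) = -38]
   → B = (13, 27)

B = (13, 27)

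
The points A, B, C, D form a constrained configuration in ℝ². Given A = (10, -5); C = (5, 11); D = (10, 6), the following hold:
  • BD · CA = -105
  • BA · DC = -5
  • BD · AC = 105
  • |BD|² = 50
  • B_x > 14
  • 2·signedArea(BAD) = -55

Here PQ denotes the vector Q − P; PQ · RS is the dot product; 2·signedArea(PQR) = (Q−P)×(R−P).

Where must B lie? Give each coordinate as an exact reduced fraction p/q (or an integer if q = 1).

B = (15, 1)

1. B_x = 15  [BA · DC = -5 ∩ BD · CA = -105]
2. B_y = 1  [BA · DC = -5 ∩ BD · CA = -105]
   → B = (15, 1)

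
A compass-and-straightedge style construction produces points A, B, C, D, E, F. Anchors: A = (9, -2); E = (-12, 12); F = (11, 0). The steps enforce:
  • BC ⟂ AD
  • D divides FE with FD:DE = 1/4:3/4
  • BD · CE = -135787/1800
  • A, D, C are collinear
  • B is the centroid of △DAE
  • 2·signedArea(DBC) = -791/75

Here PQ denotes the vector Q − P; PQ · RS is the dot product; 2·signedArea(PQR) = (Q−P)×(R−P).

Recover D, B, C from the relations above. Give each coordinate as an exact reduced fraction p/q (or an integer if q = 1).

B = (3/4, 13/3)
C = (299/100, 451/75)
D = (21/4, 3)

1. D_x = 21/4  [D divides FE with FD:DE = 1/4:3/4]
2. D_y = 3  [D divides FE with FD:DE = 1/4:3/4]
   → D = (21/4, 3)
3. B_x = 3/4  [B is the centroid of △DAE]
4. B_y = 13/3  [B is the centroid of △DAE]
   → B = (3/4, 13/3)
5. C_x = 299/100  [A, D, C are collinear ∩ BC ⟂ AD]
6. C_y = 451/75  [A, D, C are collinear ∩ BC ⟂ AD]
   → C = (299/100, 451/75)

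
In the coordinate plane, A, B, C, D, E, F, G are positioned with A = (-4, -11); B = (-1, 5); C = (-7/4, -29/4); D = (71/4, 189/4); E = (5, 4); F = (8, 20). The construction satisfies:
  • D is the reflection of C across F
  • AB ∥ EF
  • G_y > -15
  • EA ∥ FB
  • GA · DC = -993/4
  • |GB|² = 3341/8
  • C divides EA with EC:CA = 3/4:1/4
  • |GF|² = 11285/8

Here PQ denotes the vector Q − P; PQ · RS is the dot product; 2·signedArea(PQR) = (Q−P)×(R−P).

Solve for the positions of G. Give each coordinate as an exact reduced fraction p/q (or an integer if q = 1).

G = (-25/4, -59/4)

1. G_x = -25/4  [line 39/2·x + 109/2·y + 3703/4 = 0 ∩ |GF|² = 11285/8]
2. G_y = -59/4  [line 39/2·x + 109/2·y + 3703/4 = 0 ∩ |GF|² = 11285/8]
   → G = (-25/4, -59/4)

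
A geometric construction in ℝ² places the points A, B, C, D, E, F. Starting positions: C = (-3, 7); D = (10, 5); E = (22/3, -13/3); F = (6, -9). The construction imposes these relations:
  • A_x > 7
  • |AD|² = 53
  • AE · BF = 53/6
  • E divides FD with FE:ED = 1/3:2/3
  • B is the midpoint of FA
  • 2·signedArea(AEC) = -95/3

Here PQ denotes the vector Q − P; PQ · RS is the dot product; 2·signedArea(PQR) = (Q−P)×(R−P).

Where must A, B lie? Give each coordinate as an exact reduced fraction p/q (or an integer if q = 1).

A = (8, -2)
B = (7, -11/2)

1. A_x = 8  [line -34/3·x + -31/3·y + 70 = 0 ∩ |AD|² = 53]
2. A_y = -2  [line -34/3·x + -31/3·y + 70 = 0 ∩ |AD|² = 53]
   → A = (8, -2)
3. B_x = 7  [B is the midpoint of FA]
4. B_y = -11/2  [B is the midpoint of FA]
   → B = (7, -11/2)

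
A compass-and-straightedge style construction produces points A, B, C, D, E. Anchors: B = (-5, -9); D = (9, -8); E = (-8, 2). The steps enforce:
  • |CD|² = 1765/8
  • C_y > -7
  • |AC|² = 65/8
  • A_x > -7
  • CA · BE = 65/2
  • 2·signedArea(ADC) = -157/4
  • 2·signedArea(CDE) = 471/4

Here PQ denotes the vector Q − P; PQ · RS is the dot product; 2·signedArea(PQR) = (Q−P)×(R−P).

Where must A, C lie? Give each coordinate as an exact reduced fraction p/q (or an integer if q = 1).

1. C_x = -23/4  [line -10·x + -17·y + -655/4 = 0 ∩ |CD|² = 1765/8]
2. C_y = -25/4  [line -10·x + -17·y + -655/4 = 0 ∩ |CD|² = 1765/8]
   → C = (-23/4, -25/4)
3. A_x = -13/2  [2·signedArea(ADC) = -157/4 ∩ CA · BE = 65/2]
4. A_y = -7/2  [2·signedArea(ADC) = -157/4 ∩ CA · BE = 65/2]
   → A = (-13/2, -7/2)

A = (-13/2, -7/2)
C = (-23/4, -25/4)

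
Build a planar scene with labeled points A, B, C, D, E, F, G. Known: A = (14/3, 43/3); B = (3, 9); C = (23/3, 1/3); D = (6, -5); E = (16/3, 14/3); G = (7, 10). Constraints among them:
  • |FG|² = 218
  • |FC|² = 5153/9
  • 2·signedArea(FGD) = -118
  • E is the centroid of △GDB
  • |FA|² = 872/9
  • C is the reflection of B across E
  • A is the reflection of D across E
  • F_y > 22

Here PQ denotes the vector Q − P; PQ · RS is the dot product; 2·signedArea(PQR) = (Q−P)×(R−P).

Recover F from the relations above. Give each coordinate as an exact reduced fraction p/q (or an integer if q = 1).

1. F_x = 0  [line 15·x + -1·y + 23 = 0 ∩ |FA|² = 872/9]
2. F_y = 23  [line 15·x + -1·y + 23 = 0 ∩ |FA|² = 872/9]
   → F = (0, 23)

F = (0, 23)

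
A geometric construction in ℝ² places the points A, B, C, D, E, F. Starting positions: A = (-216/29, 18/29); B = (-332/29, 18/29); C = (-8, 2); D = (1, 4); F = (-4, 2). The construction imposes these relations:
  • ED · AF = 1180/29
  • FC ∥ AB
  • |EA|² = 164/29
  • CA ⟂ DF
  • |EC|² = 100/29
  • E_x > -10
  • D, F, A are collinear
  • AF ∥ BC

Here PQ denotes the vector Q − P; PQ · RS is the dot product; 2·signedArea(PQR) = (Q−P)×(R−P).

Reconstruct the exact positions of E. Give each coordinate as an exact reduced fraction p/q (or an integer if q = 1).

E = (-282/29, 38/29)

1. E_x = -282/29  [line -100/29·x + -40/29·y + -920/29 = 0 ∩ |EC|² = 100/29]
2. E_y = 38/29  [line -100/29·x + -40/29·y + -920/29 = 0 ∩ |EC|² = 100/29]
   → E = (-282/29, 38/29)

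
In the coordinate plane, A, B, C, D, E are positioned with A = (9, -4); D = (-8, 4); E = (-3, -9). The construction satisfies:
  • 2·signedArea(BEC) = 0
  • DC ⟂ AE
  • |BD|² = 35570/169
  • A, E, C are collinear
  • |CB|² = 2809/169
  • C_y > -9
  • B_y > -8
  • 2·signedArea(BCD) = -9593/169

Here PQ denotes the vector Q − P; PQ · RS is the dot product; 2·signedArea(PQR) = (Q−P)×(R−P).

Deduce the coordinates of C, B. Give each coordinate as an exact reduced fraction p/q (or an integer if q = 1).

1. C_x = -447/169  [A, E, C are collinear ∩ DC ⟂ AE]
2. C_y = -1496/169  [A, E, C are collinear ∩ DC ⟂ AE]
   → C = (-447/169, -1496/169)
3. B_x = 189/169  [2·signedArea(BEC) = 0 ∩ 2·signedArea(BCD) = -9593/169]
4. B_y = -1231/169  [2·signedArea(BEC) = 0 ∩ 2·signedArea(BCD) = -9593/169]
   → B = (189/169, -1231/169)

B = (189/169, -1231/169)
C = (-447/169, -1496/169)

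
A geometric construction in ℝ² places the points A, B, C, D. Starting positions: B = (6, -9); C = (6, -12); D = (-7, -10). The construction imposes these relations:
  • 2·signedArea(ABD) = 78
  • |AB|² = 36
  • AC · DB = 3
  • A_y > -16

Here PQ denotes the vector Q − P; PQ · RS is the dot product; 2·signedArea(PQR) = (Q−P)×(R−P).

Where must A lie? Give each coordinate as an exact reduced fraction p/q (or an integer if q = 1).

1. A_x = 6  [AC · DB = 3 ∩ 2·signedArea(ABD) = 78]
2. A_y = -15  [AC · DB = 3 ∩ 2·signedArea(ABD) = 78]
   → A = (6, -15)

A = (6, -15)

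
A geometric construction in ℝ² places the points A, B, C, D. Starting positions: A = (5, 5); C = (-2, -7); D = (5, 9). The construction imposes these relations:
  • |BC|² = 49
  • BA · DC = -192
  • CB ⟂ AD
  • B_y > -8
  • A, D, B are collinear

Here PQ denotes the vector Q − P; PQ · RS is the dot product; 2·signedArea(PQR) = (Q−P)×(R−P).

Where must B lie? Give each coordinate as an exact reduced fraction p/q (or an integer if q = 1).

B = (5, -7)

1. B_x = 5  [A, D, B are collinear ∩ CB ⟂ AD]
2. B_y = -7  [A, D, B are collinear ∩ CB ⟂ AD]
   → B = (5, -7)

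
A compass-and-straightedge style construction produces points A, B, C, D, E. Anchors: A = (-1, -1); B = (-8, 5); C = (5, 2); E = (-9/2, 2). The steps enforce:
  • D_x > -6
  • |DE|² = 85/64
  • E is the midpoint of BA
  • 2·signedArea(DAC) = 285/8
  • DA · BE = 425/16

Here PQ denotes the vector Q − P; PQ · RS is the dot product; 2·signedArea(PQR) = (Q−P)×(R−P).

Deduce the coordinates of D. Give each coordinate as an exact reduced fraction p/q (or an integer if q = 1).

1. D_x = -43/8  [DA · BE = 425/16 ∩ 2·signedArea(DAC) = 285/8]
2. D_y = 11/4  [DA · BE = 425/16 ∩ 2·signedArea(DAC) = 285/8]
   → D = (-43/8, 11/4)

D = (-43/8, 11/4)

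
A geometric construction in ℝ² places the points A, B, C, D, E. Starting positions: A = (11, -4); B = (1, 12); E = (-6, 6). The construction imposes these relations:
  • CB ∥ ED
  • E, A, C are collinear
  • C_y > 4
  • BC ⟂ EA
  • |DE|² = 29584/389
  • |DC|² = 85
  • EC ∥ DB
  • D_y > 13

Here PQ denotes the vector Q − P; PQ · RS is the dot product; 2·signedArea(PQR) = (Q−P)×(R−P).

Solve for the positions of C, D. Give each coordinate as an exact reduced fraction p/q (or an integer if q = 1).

C = (-1331/389, 1744/389)
D = (-614/389, 5258/389)

1. C_x = -1331/389  [E, A, C are collinear ∩ BC ⟂ EA]
2. C_y = 1744/389  [E, A, C are collinear ∩ BC ⟂ EA]
   → C = (-1331/389, 1744/389)
3. D_x = -614/389  [EC ∥ DB ∩ CB ∥ ED]
4. D_y = 5258/389  [EC ∥ DB ∩ CB ∥ ED]
   → D = (-614/389, 5258/389)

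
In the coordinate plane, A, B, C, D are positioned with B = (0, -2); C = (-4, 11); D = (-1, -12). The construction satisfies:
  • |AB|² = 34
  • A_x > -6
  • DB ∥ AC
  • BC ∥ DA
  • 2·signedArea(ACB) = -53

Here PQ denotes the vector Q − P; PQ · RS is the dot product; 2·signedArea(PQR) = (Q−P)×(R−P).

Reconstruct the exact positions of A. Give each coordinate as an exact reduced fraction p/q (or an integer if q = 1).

A = (-5, 1)

1. A_x = -5  [DB ∥ AC ∩ BC ∥ DA]
2. A_y = 1  [DB ∥ AC ∩ BC ∥ DA]
   → A = (-5, 1)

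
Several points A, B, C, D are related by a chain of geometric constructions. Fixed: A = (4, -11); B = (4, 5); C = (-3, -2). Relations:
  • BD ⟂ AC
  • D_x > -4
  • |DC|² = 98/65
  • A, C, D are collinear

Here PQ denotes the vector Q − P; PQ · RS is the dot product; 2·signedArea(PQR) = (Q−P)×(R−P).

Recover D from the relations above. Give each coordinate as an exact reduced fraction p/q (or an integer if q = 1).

D = (-244/65, -67/65)

1. D_x = -244/65  [A, C, D are collinear ∩ BD ⟂ AC]
2. D_y = -67/65  [A, C, D are collinear ∩ BD ⟂ AC]
   → D = (-244/65, -67/65)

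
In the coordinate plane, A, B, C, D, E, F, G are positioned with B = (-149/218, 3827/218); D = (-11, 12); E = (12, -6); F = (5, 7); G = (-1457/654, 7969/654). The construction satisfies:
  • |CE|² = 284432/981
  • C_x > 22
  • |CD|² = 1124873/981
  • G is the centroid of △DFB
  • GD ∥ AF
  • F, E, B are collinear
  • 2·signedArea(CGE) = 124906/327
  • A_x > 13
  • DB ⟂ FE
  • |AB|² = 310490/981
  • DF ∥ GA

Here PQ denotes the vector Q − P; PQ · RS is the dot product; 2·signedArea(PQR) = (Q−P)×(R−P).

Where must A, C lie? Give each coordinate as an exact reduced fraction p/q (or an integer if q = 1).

1. A_x = 9007/654  [GD ∥ AF ∩ DF ∥ GA]
2. A_y = 4699/654  [GD ∥ AF ∩ DF ∥ GA]
   → A = (9007/654, 4699/654)
3. C_x = 7372/327  [line 11893/654·x + 9305/654·y + -168349/327 = 0 ∩ |CD|² = 1124873/981]
4. C_y = 2410/327  [line 11893/654·x + 9305/654·y + -168349/327 = 0 ∩ |CD|² = 1124873/981]
   → C = (7372/327, 2410/327)

A = (9007/654, 4699/654)
C = (7372/327, 2410/327)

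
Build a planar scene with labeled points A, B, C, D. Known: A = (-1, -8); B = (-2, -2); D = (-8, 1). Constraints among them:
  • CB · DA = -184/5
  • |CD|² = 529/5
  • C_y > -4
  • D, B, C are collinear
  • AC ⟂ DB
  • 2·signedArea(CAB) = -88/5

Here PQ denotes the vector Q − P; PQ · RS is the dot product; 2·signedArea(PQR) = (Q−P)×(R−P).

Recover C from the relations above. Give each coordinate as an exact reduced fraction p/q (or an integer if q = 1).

C = (6/5, -18/5)

1. C_x = 6/5  [D, B, C are collinear ∩ AC ⟂ DB]
2. C_y = -18/5  [D, B, C are collinear ∩ AC ⟂ DB]
   → C = (6/5, -18/5)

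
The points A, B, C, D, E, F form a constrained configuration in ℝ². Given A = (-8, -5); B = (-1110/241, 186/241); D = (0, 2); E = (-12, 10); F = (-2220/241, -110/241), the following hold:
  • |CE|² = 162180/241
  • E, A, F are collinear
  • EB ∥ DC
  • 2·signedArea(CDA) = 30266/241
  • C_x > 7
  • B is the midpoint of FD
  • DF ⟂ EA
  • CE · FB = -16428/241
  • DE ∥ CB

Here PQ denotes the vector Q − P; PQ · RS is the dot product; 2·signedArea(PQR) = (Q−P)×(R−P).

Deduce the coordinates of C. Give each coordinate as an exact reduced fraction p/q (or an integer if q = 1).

C = (1782/241, -1742/241)

1. C_x = 1782/241  [DE ∥ CB ∩ EB ∥ DC]
2. C_y = -1742/241  [DE ∥ CB ∩ EB ∥ DC]
   → C = (1782/241, -1742/241)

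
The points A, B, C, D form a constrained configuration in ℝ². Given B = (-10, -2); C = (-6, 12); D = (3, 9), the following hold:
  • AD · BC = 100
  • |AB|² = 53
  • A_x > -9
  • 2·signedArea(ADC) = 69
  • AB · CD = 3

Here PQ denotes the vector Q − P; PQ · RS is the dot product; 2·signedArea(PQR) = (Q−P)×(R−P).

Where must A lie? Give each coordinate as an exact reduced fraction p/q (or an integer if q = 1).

A = (-8, 5)

1. A_x = -8  [2·signedArea(ADC) = 69 ∩ AB · CD = 3]
2. A_y = 5  [2·signedArea(ADC) = 69 ∩ AB · CD = 3]
   → A = (-8, 5)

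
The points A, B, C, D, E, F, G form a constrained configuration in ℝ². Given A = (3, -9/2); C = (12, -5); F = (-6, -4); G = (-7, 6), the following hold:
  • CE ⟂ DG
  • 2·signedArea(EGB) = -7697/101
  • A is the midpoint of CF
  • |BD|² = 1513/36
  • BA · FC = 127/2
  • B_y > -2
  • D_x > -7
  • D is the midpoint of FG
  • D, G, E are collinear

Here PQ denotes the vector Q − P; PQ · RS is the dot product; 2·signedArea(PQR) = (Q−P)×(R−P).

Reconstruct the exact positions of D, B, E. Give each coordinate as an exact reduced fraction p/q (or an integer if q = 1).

B = (-1/3, -1)
D = (-13/2, 1)
E = (-578/101, -684/101)

1. D_x = -13/2  [D is the midpoint of FG]
2. D_y = 1  [D is the midpoint of FG]
   → D = (-13/2, 1)
3. E_x = -578/101  [D, G, E are collinear ∩ CE ⟂ DG]
4. E_y = -684/101  [D, G, E are collinear ∩ CE ⟂ DG]
   → E = (-578/101, -684/101)
5. B_x = -1/3  [BA · FC = 127/2 ∩ 2·signedArea(EGB) = -7697/101]
6. B_y = -1  [BA · FC = 127/2 ∩ 2·signedArea(EGB) = -7697/101]
   → B = (-1/3, -1)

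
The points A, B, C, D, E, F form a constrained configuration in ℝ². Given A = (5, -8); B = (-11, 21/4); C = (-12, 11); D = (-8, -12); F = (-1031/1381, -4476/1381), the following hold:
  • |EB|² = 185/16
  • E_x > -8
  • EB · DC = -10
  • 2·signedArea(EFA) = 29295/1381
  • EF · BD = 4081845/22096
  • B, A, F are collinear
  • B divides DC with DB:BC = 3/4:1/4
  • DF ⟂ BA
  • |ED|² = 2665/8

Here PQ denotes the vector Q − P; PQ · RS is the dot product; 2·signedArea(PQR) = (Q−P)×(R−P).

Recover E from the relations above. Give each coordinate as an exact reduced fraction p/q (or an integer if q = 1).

1. E_x = -31/4  [EF · BD = 4081845/22096 ∩ 2·signedArea(EFA) = 29295/1381]
2. E_y = 25/4  [EF · BD = 4081845/22096 ∩ 2·signedArea(EFA) = 29295/1381]
   → E = (-31/4, 25/4)

E = (-31/4, 25/4)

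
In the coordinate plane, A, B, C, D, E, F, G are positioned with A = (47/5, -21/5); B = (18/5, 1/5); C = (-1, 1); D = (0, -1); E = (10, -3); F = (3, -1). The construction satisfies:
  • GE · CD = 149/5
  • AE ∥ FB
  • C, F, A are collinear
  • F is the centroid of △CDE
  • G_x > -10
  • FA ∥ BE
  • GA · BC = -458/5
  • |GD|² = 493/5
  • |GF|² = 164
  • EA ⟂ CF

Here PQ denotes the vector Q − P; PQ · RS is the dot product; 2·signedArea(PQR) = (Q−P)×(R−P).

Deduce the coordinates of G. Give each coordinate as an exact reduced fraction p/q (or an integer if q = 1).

G = (-47/5, 11/5)

1. G_x = -47/5  [GA · BC = -458/5 ∩ GE · CD = 149/5]
2. G_y = 11/5  [GA · BC = -458/5 ∩ GE · CD = 149/5]
   → G = (-47/5, 11/5)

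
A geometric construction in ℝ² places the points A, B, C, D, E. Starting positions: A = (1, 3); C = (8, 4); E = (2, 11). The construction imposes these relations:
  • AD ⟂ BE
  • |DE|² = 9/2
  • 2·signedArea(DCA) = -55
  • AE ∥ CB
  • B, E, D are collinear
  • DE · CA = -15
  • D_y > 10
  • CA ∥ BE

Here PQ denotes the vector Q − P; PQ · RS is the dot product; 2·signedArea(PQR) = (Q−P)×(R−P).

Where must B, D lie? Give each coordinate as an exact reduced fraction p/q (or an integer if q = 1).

1. B_x = 9  [CA ∥ BE ∩ AE ∥ CB]
2. B_y = 12  [CA ∥ BE ∩ AE ∥ CB]
   → B = (9, 12)
3. D_x = -1/10  [B, E, D are collinear ∩ AD ⟂ BE]
4. D_y = 107/10  [B, E, D are collinear ∩ AD ⟂ BE]
   → D = (-1/10, 107/10)

B = (9, 12)
D = (-1/10, 107/10)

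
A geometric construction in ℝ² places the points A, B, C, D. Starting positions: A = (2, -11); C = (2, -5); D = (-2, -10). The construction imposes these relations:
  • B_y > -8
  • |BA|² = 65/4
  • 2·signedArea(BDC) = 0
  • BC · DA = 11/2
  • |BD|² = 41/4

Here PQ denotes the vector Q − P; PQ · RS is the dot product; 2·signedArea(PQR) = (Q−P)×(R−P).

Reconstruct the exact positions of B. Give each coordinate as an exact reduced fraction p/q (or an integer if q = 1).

B = (0, -15/2)

1. B_x = 0  [2·signedArea(BDC) = 0 ∩ BC · DA = 11/2]
2. B_y = -15/2  [2·signedArea(BDC) = 0 ∩ BC · DA = 11/2]
   → B = (0, -15/2)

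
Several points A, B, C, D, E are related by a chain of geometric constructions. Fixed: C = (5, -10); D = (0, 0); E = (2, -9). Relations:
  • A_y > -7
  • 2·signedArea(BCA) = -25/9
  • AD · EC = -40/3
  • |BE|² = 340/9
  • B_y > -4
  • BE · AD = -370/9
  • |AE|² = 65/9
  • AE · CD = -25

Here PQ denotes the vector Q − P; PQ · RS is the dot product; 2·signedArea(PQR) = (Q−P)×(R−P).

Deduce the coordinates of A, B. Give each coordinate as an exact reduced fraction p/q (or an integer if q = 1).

A = (7/3, -19/3)
B = (2/3, -3)

1. A_x = 7/3  [AD · EC = -40/3 ∩ AE · CD = -25]
2. A_y = -19/3  [AD · EC = -40/3 ∩ AE · CD = -25]
   → A = (7/3, -19/3)
3. B_x = 2/3  [2·signedArea(BCA) = -25/9 ∩ BE · AD = -370/9]
4. B_y = -3  [2·signedArea(BCA) = -25/9 ∩ BE · AD = -370/9]
   → B = (2/3, -3)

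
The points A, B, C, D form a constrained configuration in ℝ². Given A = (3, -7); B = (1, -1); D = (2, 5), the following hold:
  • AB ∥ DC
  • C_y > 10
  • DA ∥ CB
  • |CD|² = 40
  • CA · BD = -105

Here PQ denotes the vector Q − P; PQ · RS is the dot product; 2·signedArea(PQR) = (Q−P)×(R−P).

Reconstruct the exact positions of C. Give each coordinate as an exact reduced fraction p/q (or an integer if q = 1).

C = (0, 11)

1. C_x = 0  [DA ∥ CB ∩ AB ∥ DC]
2. C_y = 11  [DA ∥ CB ∩ AB ∥ DC]
   → C = (0, 11)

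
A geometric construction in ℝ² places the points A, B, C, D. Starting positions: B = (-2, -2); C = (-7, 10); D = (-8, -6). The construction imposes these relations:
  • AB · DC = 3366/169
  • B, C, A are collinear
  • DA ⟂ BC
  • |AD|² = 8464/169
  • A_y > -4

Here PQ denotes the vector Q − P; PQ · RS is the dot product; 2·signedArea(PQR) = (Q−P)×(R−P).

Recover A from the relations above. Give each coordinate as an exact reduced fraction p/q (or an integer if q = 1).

A = (-248/169, -554/169)

1. A_x = -248/169  [B, C, A are collinear ∩ DA ⟂ BC]
2. A_y = -554/169  [B, C, A are collinear ∩ DA ⟂ BC]
   → A = (-248/169, -554/169)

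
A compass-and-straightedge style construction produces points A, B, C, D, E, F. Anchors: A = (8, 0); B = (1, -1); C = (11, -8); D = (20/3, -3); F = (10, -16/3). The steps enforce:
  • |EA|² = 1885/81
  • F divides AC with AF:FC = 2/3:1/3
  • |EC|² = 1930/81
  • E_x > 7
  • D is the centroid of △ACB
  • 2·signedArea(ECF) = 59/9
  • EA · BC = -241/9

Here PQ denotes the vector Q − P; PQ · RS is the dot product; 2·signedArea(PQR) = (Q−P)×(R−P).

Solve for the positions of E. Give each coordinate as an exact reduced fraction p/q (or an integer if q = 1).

E = (22/3, -43/9)

1. E_x = 22/3  [EA · BC = -241/9 ∩ 2·signedArea(ECF) = 59/9]
2. E_y = -43/9  [EA · BC = -241/9 ∩ 2·signedArea(ECF) = 59/9]
   → E = (22/3, -43/9)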